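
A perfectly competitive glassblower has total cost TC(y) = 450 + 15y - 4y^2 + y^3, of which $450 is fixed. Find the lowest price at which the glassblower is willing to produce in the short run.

The shutdown price is the minimum of AVC. VC = 15y - 4y^2 + y^3, so AVC = 15 - 4y + y^2.
At the minimum of AVC, MC = AVC. MC = 15 - 8y + 3y^2; setting MC = AVC gives 2y^2 - 4y = 0, so y = 2. min AVC = 11.
So the shutdown price is $11.

$11 per unit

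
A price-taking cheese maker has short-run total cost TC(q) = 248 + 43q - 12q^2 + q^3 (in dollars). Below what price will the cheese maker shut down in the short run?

The firm shuts down when price falls below the minimum of average variable cost. AVC = VC/q = 43 - 12q + q^2.
dAVC/dq = -12 + 2q = 0 gives q = 6. min AVC = 43 - 12·6 + 6^2 = 7.
So the shutdown price is $7.

$7 per unit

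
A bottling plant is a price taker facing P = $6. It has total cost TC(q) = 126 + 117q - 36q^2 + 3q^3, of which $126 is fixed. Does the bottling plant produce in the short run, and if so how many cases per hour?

Strip out fixed cost: VC = 117q - 36q^2 + 3q^3. Then AVC = 117 - 36q + 3q^2 and MC = 117 - 72q + 9q^2.
The AVC parabola has its vertex at q = 36/6 = 6, where AVC = 117 - 36·6 + 3·6^2 = $9.
P = $6 lies below min AVC = $9; no output level covers variable cost.
Best response: produce nothing and absorb the $126 fixed cost.

Shut down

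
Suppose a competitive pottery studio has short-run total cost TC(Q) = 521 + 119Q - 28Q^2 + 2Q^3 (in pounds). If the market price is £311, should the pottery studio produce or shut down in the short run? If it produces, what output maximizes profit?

Produce at Q = 12

From TC, MC = TC'(Q) = 119 - 56Q + 6Q^2 and AVC = VC/Q = 119 - 28Q + 2Q^2.
AVC is minimized where dAVC/dQ = -28 + 4Q = 0, at Q = 7; min AVC = 119 - 28·7 + 2·7^2 = £21.
P = £311 exceeds min AVC = £21, so the firm stays open.
Set P = MC: 311 = 119 - 56Q + 6Q^2 → -192 - 56Q + 6Q^2 = 0. The roots are Q = -8/3 and Q = 12; the profit-maximizing output is on the rising part of MC, so Q* = 12.
Check: AVC at Q = 12 is £71 ≤ P, so revenue covers variable cost.
Profit = P·Q − TC = 311·12 − 1373 = £2359.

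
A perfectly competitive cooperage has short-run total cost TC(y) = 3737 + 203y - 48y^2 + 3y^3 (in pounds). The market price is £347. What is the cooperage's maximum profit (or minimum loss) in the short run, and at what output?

Profit = -£281 at y = 12

AVC = 203 - 48y + 3y^2; min AVC = £11 at y = 8. Since P = £347 ≥ min AVC, the firm produces.
With MC = 203 - 96y + 9y^2, P = MC on the upward-sloping part at y* = 12.
TR = 347·12 = 4164. TC = 3737 + 708 = 4445. Profit = 4164 − 4445 = -£281.
By producing, the firm covers all variable cost plus £3456 of fixed cost; shutting down would lose the full £3737.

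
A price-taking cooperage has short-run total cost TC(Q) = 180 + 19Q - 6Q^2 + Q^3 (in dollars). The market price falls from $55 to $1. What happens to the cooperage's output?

Output falls from 6 to 0 (the firm shuts down)

MC = 19 - 12Q + 3Q^2; the shutdown threshold is min AVC = $10 (at Q = 3).
With P = $55 above the shutdown price, P = MC gives Q = 6.
At P = $1 < min AVC = $10, price no longer covers variable cost at any output, so the firm shuts down: Q = 0.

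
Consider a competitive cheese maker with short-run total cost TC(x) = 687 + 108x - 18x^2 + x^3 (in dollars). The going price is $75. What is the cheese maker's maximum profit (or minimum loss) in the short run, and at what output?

AVC = 108 - 18x + x^2; min AVC = $27 at x = 9. Since P = $75 ≥ min AVC, the firm produces.
MC = 108 - 36x + 3x^2. Setting P = MC and taking the root on the rising branch gives x* = 11.
TR = 75·11 = 825. TC = 687 + 341 = 1028. Profit = 825 − 1028 = -$203.
Shutting down would mean losing the fixed cost of $687, so operating at a loss of $203 is better by $484.

Profit = -$203 at x = 11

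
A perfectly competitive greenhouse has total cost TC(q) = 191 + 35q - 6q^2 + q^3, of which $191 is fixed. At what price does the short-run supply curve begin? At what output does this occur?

Short-run supply begins at min AVC. From VC = 35q - 6q^2 + q^3, AVC = 35 - 6q + q^2.
dAVC/dq = -6 + 2q = 0 gives q = 3. min AVC = 35 - 6·3 + 3^2 = 26.
So the shutdown price is $26.

$26 per unit, at q = 3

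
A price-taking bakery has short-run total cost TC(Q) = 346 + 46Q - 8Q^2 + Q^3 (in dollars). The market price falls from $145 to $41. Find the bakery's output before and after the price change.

MC = 46 - 16Q + 3Q^2; the shutdown threshold is min AVC = $30 (at Q = 4).
With P = $145 above the shutdown price, P = MC gives Q = 9.
At P = $41 ≥ min AVC, set P = MC: Q = 5. The firm stays open but cuts output.

Output falls from 9 to 5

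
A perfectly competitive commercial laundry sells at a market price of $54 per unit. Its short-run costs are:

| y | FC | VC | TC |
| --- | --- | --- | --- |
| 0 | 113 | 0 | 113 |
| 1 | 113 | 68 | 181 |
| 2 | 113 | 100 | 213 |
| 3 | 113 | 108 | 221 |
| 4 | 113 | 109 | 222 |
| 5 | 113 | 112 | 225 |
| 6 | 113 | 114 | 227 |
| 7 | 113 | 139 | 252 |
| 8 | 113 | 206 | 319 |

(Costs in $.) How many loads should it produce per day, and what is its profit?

Profit at each row (π = 54y − TC): y=0: -113; y=1: -127; y=2: -105; y=3: -59; y=4: -6; y=5: 45; y=6: 97; y=7: 126; y=8: 113.
Profit is maximized at y = 7. AVC there is 139/7 = $19.86 ≤ P, so producing beats shutting down (which would give -$113).

y = 7; profit = $126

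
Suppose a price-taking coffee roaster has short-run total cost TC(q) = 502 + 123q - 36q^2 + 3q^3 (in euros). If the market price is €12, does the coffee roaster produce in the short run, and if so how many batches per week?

Variable cost is VC = 123q - 36q^2 + 3q^3, so AVC = VC/q = 123 - 36q + 3q^2 and MC = dTC/dq = 123 - 72q + 9q^2.
AVC is minimized where dAVC/dq = -36 + 6q = 0, at q = 6; min AVC = 123 - 36·6 + 3·6^2 = €15.
P = €12 lies below min AVC = €15; no output level covers variable cost.
The firm minimizes its loss by shutting down and losing only its fixed cost of €502.

Shut down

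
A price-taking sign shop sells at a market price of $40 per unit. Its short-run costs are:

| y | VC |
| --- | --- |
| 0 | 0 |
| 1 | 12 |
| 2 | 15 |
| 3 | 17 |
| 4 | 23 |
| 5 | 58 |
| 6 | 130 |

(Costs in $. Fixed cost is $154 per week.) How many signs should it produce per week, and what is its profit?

y = 5; profit = -$12

Profit at each row (π = 40y − TC): y=0: -154; y=1: -126; y=2: -89; y=3: -51; y=4: -17; y=5: -12; y=6: -44.
Profit is maximized at y = 5. AVC there is 58/5 = $11.60 ≤ P, so producing beats shutting down (which would give -$154).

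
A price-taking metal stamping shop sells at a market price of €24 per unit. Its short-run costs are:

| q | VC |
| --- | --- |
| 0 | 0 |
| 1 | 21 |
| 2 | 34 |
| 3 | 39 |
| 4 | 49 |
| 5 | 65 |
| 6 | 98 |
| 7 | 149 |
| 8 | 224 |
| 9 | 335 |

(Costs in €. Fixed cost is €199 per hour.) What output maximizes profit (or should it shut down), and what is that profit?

Tabulate TR − TC: q=0: -199; q=1: -196; q=2: -185; q=3: -166; q=4: -152; q=5: -144; q=6: -153; q=7: -180; q=8: -231; q=9: -318.
Profit is maximized at q = 5. AVC there is 65/5 = €13 ≤ P, so producing beats shutting down (which would give -€199).

q = 5; profit = -€144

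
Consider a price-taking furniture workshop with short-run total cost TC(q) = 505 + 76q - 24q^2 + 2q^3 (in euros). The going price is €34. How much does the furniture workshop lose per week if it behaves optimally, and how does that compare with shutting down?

Profit = -€309 at q = 7

AVC = 76 - 24q + 2q^2 has its minimum €4 at q = 6; price €34 clears that bar, so the firm operates.
MC = 76 - 48q + 6q^2. Setting P = MC and taking the root on the rising branch gives q* = 7.
TR = 34·7 = 238. TC = 505 + 42 = 547. Profit = 238 − 547 = -€309.
Shutting down would mean losing the fixed cost of €505, so operating at a loss of €309 is better by €196.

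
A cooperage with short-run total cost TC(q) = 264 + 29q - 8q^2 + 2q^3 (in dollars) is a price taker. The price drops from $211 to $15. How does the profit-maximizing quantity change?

Output falls from 7 to 0 (the firm shuts down)

MC = 29 - 16q + 6q^2; the shutdown threshold is min AVC = $21 (at q = 2).
With P = $211 above the shutdown price, P = MC gives q = 7.
At P = $15 < min AVC = $21, price no longer covers variable cost at any output, so the firm shuts down: q = 0.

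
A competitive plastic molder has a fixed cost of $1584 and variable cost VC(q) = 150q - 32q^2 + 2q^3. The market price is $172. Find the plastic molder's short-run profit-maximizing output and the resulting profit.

Profit = -$132 at q = 11

AVC = 150 - 32q + 2q^2; min AVC = $22 at q = 8. Since P = $172 ≥ min AVC, the firm produces.
With MC = 150 - 64q + 6q^2, P = MC on the upward-sloping part at q* = 11.
TR = 172·11 = 1892. TC = 1584 + 440 = 2024. Profit = 1892 − 2024 = -$132.
That loss of $132 beats the $1584 the firm would lose by shutting down; producing recovers $1452 of fixed cost.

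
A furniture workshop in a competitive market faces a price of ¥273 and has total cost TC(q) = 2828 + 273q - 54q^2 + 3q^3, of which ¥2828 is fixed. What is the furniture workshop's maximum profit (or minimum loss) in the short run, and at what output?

AVC = 273 - 54q + 3q^2; min AVC = ¥30 at q = 9. Since P = ¥273 ≥ min AVC, the firm produces.
With MC = 273 - 108q + 9q^2, P = MC on the upward-sloping part at q* = 12.
TR = 273·12 = 3276. TC = 2828 + 684 = 3512. Profit = 3276 − 3512 = -¥236.
By producing, the firm covers all variable cost plus ¥2592 of fixed cost; shutting down would lose the full ¥2828.

Profit = -¥236 at q = 12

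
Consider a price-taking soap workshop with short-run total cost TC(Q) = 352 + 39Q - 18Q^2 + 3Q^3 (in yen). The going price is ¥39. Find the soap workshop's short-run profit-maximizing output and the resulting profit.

Profit = -¥256 at Q = 4

AVC = 39 - 18Q + 3Q^2; min AVC = ¥12 at Q = 3. Since P = ¥39 ≥ min AVC, the firm produces.
MC = 39 - 36Q + 9Q^2. Setting P = MC and taking the root on the rising branch gives Q* = 4.
TR = 39·4 = 156. TC = 352 + 60 = 412. Profit = 156 − 412 = -¥256.
By producing, the firm covers all variable cost plus ¥96 of fixed cost; shutting down would lose the full ¥352.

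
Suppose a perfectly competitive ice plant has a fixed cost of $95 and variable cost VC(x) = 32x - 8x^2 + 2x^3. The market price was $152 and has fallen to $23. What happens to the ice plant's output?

Output falls from 6 to 0 (the firm shuts down)

MC = 32 - 16x + 6x^2; the shutdown threshold is min AVC = $24 (at x = 2).
At P = $152 ≥ min AVC, set P = MC on the rising branch: x = 6.
At P = $23 < min AVC = $24, price no longer covers variable cost at any output, so the firm shuts down: x = 0.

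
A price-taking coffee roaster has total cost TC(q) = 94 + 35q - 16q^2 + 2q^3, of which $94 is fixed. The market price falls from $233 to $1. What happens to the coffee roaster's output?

Output falls from 9 to 0 (the firm shuts down)

MC = 35 - 32q + 6q^2; the shutdown threshold is min AVC = $3 (at q = 4).
With P = $233 above the shutdown price, P = MC gives q = 9.
At P = $1 < min AVC = $3, price no longer covers variable cost at any output, so the firm shuts down: q = 0.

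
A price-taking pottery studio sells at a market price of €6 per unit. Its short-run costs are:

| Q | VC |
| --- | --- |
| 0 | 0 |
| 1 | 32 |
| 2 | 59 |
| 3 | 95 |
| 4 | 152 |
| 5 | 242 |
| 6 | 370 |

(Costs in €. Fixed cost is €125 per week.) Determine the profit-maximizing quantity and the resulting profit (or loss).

Q = 0 (shut down); profit = -€125

Tabulate TR − TC: Q=0: -125; Q=1: -151; Q=2: -172; Q=3: -202; Q=4: -253; Q=5: -337; Q=6: -459.
Profit is highest at Q = 0. Equivalently, the lowest AVC in the table is 59/2 ≈ €29.50 at Q = 2, and P = €6 falls below it — price never covers variable cost, so the firm shuts down and loses only its fixed cost.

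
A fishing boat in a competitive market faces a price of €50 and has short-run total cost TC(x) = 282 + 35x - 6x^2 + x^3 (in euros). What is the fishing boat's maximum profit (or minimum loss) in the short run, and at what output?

Profit = -€182 at x = 5

AVC = 35 - 6x + x^2; min AVC = €26 at x = 3. Since P = €50 ≥ min AVC, the firm produces.
With MC = 35 - 12x + 3x^2, P = MC on the upward-sloping part at x* = 5.
TR = 50·5 = 250. TC = 282 + 150 = 432. Profit = 250 − 432 = -€182.
Shutting down would mean losing the fixed cost of €282, so operating at a loss of €182 is better by €100.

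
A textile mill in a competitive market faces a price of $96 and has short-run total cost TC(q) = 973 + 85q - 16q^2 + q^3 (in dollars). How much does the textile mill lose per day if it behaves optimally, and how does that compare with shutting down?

AVC = 85 - 16q + q^2; min AVC = $21 at q = 8. Since P = $96 ≥ min AVC, the firm produces.
MC = 85 - 32q + 3q^2. Setting P = MC and taking the root on the rising branch gives q* = 11.
TR = 96·11 = 1056. TC = 973 + 330 = 1303. Profit = 1056 − 1303 = -$247.
That loss of $247 beats the $973 the firm would lose by shutting down; producing recovers $726 of fixed cost.

Profit = -$247 at q = 11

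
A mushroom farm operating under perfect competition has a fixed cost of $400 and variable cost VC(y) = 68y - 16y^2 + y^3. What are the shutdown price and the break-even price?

Shutdown price = $4; break-even price = $48

Shutdown price = min AVC. AVC = 68 - 16y + y^2, with vertex at y = 8 and minimum $4.
ATC = 400/y + 68 - 16y + y^2. Setting dATC/dy = −400/y^2 − 16 + 2y = 0 gives y = 10 (since 2·10^3 − 16·10^2 = 400).
min ATC = 400/10 + 68 − 16·10 + 10^2 = $48. That is the break-even price.
Between these two prices the firm operates at a loss; above $48 it earns a profit.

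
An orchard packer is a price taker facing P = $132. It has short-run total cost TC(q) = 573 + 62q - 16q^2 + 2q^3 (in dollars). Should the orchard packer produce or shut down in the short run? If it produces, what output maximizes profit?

Produce at q = 7

From TC, MC = TC'(q) = 62 - 32q + 6q^2 and AVC = VC/q = 62 - 16q + 2q^2.
AVC is minimized where dAVC/dq = -16 + 4q = 0, at q = 4; min AVC = 62 - 16·4 + 2·4^2 = $30.
P = $132 exceeds min AVC = $30, so the firm stays open.
Solving P = MC: -70 - 32q + 6q^2 = 0 ⇒ q = -5/3 or 7. On the upward-sloping branch, q* = 7.
Check: AVC at q = 7 is $48 ≤ P, so revenue covers variable cost.
Profit = P·q − TC = 132·7 − 909 = $15.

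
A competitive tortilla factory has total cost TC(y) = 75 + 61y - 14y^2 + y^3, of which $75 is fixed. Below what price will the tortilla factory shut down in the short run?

The shutdown price is the minimum of AVC. VC = 61y - 14y^2 + y^3, so AVC = 61 - 14y + y^2.
At the minimum of AVC, MC = AVC. MC = 61 - 28y + 3y^2; setting MC = AVC gives 2y^2 - 14y = 0, so y = 7. min AVC = 12.
For P < $12 the firm produces nothing.

$12 per unit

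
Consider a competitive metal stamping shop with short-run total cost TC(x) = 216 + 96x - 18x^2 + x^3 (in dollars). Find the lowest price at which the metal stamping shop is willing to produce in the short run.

Short-run supply begins at min AVC. From VC = 96x - 18x^2 + x^3, AVC = 96 - 18x + x^2.
At the minimum of AVC, MC = AVC. MC = 96 - 36x + 3x^2; setting MC = AVC gives 2x^2 - 18x = 0, so x = 9. min AVC = 15.
The firm shuts down for any P below $15.

$15 per unit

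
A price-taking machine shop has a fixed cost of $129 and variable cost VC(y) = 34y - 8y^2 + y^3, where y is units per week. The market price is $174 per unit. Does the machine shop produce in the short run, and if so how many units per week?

From TC, MC = TC'(y) = 34 - 16y + 3y^2 and AVC = VC/y = 34 - 8y + y^2.
The AVC parabola has its vertex at y = 8/2 = 4, where AVC = 34 - 8·4 + 4^2 = $18.
Since P = $174 ≥ min AVC = $18, price covers variable cost and the firm should produce.
Set P = MC: 174 = 34 - 16y + 3y^2 → -140 - 16y + 3y^2 = 0. The roots are y = -14/3 and y = 10; the profit-maximizing output is on the rising part of MC, so y* = 10.
Check: AVC at y = 10 is $54 ≤ P, so revenue covers variable cost.
Profit = P·y − TC = 174·10 − 669 = $1071.

Produce at y = 10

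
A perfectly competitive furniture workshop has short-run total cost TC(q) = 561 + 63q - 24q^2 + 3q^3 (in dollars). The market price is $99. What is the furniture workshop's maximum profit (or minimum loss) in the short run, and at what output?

AVC = 63 - 24q + 3q^2; min AVC = $15 at q = 4. Since P = $99 ≥ min AVC, the firm produces.
With MC = 63 - 48q + 9q^2, P = MC on the upward-sloping part at q* = 6.
TR = 99·6 = 594. TC = 561 + 162 = 723. Profit = 594 − 723 = -$129.
Shutting down would mean losing the fixed cost of $561, so operating at a loss of $129 is better by $432.

Profit = -$129 at q = 6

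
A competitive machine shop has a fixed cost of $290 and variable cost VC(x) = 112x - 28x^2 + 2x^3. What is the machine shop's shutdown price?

The shutdown price is the minimum of AVC. VC = 112x - 28x^2 + 2x^3, so AVC = 112 - 28x + 2x^2.
At the minimum of AVC, MC = AVC. MC = 112 - 56x + 6x^2; setting MC = AVC gives 4x^2 - 28x = 0, so x = 7. min AVC = 14.
So the shutdown price is $14.

$14 per unit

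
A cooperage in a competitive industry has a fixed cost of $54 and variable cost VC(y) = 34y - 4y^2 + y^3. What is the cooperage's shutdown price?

$30 per unit

The firm shuts down when price falls below the minimum of average variable cost. AVC = VC/y = 34 - 4y + y^2.
At the minimum of AVC, MC = AVC. MC = 34 - 8y + 3y^2; setting MC = AVC gives 2y^2 - 4y = 0, so y = 2. min AVC = 30.
The firm shuts down for any P below $30.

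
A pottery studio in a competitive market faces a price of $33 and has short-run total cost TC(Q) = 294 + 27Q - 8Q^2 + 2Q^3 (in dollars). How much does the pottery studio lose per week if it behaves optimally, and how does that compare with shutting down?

AVC = 27 - 8Q + 2Q^2 has its minimum $19 at Q = 2; price $33 clears that bar, so the firm operates.
MC = 27 - 16Q + 6Q^2. Setting P = MC and taking the root on the rising branch gives Q* = 3.
TR = 33·3 = 99. TC = 294 + 63 = 357. Profit = 99 − 357 = -$258.
By producing, the firm covers all variable cost plus $36 of fixed cost; shutting down would lose the full $294.

Profit = -$258 at Q = 3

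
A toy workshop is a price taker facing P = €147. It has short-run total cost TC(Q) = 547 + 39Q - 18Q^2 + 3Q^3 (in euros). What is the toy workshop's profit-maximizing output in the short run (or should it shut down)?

Produce at Q = 6

Variable cost is VC = 39Q - 18Q^2 + 3Q^3, so AVC = VC/Q = 39 - 18Q + 3Q^2 and MC = dTC/dQ = 39 - 36Q + 9Q^2.
AVC hits its minimum where MC = AVC, at Q = 3, giving min AVC = 39 - 18·3 + 3·3^2 = €12.
Because €147 ≥ €12, revenue can cover variable cost; the firm operates.
P = MC gives -108 - 36Q + 9Q^2 = 0, with roots -2 and 6. Take the larger (rising MC): Q* = 6.
Check: AVC at Q = 6 is €39 ≤ P, so revenue covers variable cost.
Profit = P·Q − TC = 147·6 − 781 = €101.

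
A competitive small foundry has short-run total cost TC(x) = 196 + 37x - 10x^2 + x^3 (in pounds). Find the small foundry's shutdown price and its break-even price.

Shutdown price = £12; break-even price = £44

AVC = 37 - 10x + x^2; minimized at x = 5, giving min AVC = £12. That is the shutdown price.
ATC = 196/x + 37 - 10x + x^2. Setting dATC/dx = −196/x^2 − 10 + 2x = 0 gives x = 7 (since 2·7^3 − 10·7^2 = 196).
min ATC = 196/7 + 37 − 10·7 + 7^2 = £44. That is the break-even price.
For £12 ≤ P < £44 the firm produces at a loss; below £12 it shuts down.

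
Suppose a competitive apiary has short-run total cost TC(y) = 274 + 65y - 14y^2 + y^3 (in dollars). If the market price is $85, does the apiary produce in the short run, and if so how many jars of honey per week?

From TC, MC = TC'(y) = 65 - 28y + 3y^2 and AVC = VC/y = 65 - 14y + y^2.
AVC is minimized where dAVC/dy = -14 + 2y = 0, at y = 7; min AVC = 65 - 14·7 + 7^2 = $16.
Because $85 ≥ $16, revenue can cover variable cost; the firm operates.
Set P = MC: 85 = 65 - 28y + 3y^2 → -20 - 28y + 3y^2 = 0. The roots are y = -2/3 and y = 10; the profit-maximizing output is on the rising part of MC, so y* = 10.
Check: AVC at y = 10 is $25 ≤ P, so revenue covers variable cost.
Profit = P·y − TC = 85·10 − 524 = $326.

Produce at y = 10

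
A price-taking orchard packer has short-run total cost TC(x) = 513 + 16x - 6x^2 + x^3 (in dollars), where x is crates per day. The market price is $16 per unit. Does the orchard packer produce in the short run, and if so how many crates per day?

From TC, MC = TC'(x) = 16 - 12x + 3x^2 and AVC = VC/x = 16 - 6x + x^2.
AVC hits its minimum where MC = AVC, at x = 3, giving min AVC = 16 - 6·3 + 3^2 = $7.
Since P = $16 ≥ min AVC = $7, price covers variable cost and the firm should produce.
P = MC gives -12x + 3x^2 = 0, with roots 0 and 4. Take the larger (rising MC): x* = 4.
Check: AVC at x = 4 is $8 ≤ P, so revenue covers variable cost.
Profit = P·x − TC = 16·4 − 545 = -$481, a loss, but smaller than the $513 fixed cost the firm would lose by shutting down.

Produce at x = 4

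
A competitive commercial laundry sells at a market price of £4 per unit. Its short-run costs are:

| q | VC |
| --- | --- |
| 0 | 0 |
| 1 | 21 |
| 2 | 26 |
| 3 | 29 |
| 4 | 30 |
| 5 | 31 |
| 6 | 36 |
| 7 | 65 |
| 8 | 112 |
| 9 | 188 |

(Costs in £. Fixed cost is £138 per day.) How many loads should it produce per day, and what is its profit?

Tabulate TR − TC: q=0: -138; q=1: -155; q=2: -156; q=3: -155; q=4: -152; q=5: -149; q=6: -150; q=7: -175; q=8: -218; q=9: -290.
Profit is highest at q = 0. Equivalently, the lowest AVC in the table is 36/6 ≈ £6 at q = 6, and P = £4 falls below it — price never covers variable cost, so the firm shuts down and loses only its fixed cost.

q = 0 (shut down); profit = -£138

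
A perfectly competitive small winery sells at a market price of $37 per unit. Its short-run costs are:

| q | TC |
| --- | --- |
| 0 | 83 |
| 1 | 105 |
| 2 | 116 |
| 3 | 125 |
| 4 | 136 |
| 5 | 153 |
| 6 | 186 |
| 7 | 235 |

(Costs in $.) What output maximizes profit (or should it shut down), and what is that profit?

q = 6; profit = $36

Profit at each row (π = 37q − TC): q=0: -83; q=1: -68; q=2: -42; q=3: -14; q=4: 12; q=5: 32; q=6: 36; q=7: 24.
Profit is maximized at q = 6. AVC there is 103/6 = $17.17 ≤ P, so producing beats shutting down (which would give -$83).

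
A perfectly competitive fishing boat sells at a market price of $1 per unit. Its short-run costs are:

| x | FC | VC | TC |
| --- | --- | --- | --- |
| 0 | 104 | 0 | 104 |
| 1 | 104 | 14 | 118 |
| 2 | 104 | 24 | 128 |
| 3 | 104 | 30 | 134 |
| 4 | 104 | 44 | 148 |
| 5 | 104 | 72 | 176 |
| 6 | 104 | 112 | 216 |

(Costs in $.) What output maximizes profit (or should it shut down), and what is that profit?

x = 0 (shut down); profit = -$104

Tabulate TR − TC: x=0: -104; x=1: -117; x=2: -126; x=3: -131; x=4: -144; x=5: -171; x=6: -210.
Profit is highest at x = 0. Equivalently, the lowest AVC in the table is 30/3 ≈ $10 at x = 3, and P = $1 falls below it — price never covers variable cost, so the firm shuts down and loses only its fixed cost.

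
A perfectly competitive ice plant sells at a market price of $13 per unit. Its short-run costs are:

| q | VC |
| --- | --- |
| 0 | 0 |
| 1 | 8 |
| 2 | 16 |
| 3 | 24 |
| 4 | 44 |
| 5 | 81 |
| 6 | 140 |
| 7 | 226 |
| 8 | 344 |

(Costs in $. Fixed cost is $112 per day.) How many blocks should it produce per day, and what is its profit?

Profit at each row (π = 13q − TC): q=0: -112; q=1: -107; q=2: -102; q=3: -97; q=4: -104; q=5: -128; q=6: -174; q=7: -247; q=8: -352.
Profit is maximized at q = 3. AVC there is 24/3 = $8 ≤ P, so producing beats shutting down (which would give -$112).

q = 3; profit = -$97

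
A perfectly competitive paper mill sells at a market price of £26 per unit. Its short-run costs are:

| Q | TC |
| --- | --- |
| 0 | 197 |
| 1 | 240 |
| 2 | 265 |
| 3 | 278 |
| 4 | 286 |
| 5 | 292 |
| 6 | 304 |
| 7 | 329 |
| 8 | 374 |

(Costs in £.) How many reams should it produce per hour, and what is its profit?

Tabulate TR − TC: Q=0: -197; Q=1: -214; Q=2: -213; Q=3: -200; Q=4: -182; Q=5: -162; Q=6: -148; Q=7: -147; Q=8: -166.
Profit is maximized at Q = 7. AVC there is 132/7 = £18.86 ≤ P, so producing beats shutting down (which would give -£197).

Q = 7; profit = -£147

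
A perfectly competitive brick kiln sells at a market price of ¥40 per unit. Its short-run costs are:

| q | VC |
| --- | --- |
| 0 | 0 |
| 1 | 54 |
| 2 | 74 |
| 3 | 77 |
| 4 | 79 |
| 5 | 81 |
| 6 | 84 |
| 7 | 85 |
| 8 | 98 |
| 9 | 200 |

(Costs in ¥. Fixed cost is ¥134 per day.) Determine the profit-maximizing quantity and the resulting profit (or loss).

q = 8; profit = ¥88

Profit at each row (π = 40q − TC): q=0: -134; q=1: -148; q=2: -128; q=3: -91; q=4: -53; q=5: -15; q=6: 22; q=7: 61; q=8: 88; q=9: 26.
Profit is maximized at q = 8. AVC there is 98/8 = ¥12.25 ≤ P, so producing beats shutting down (which would give -¥134).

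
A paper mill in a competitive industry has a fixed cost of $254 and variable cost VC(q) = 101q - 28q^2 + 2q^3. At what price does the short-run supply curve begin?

$3 per unit

The firm shuts down when price falls below the minimum of average variable cost. AVC = VC/q = 101 - 28q + 2q^2.
dAVC/dq = -28 + 4q = 0 gives q = 7. min AVC = 101 - 28·7 + 2·7^2 = 3.
The firm shuts down for any P below $3.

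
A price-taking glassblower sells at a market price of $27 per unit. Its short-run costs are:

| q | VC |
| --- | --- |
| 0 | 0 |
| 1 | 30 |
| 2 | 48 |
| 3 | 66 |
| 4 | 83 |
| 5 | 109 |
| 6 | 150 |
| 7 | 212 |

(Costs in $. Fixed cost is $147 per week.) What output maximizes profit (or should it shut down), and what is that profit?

Tabulate TR − TC: q=0: -147; q=1: -150; q=2: -141; q=3: -132; q=4: -122; q=5: -121; q=6: -135; q=7: -170.
Profit is maximized at q = 5. AVC there is 109/5 = $21.80 ≤ P, so producing beats shutting down (which would give -$147).

q = 5; profit = -$121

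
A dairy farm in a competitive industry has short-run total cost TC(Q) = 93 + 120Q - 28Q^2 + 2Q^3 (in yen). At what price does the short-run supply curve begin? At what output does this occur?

The shutdown price is the minimum of AVC. VC = 120Q - 28Q^2 + 2Q^3, so AVC = 120 - 28Q + 2Q^2.
At the minimum of AVC, MC = AVC. MC = 120 - 56Q + 6Q^2; setting MC = AVC gives 4Q^2 - 28Q = 0, so Q = 7. min AVC = 22.
The firm shuts down for any P below ¥22.

¥22 per unit, at Q = 7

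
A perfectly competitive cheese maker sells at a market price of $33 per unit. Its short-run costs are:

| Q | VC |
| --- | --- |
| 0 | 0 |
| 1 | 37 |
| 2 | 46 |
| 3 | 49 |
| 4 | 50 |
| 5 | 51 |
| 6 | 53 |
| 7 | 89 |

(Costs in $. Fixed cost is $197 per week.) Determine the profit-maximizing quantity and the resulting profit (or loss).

Q = 6; profit = -$52

Profit at each row (π = 33Q − TC): Q=0: -197; Q=1: -201; Q=2: -177; Q=3: -147; Q=4: -115; Q=5: -83; Q=6: -52; Q=7: -55.
Profit is maximized at Q = 6. AVC there is 53/6 = $8.83 ≤ P, so producing beats shutting down (which would give -$197).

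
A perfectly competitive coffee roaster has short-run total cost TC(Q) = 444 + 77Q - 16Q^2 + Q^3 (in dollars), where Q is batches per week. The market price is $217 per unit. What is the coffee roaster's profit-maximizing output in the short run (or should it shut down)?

Produce at Q = 14

Strip out fixed cost: VC = 77Q - 16Q^2 + Q^3. Then AVC = 77 - 16Q + Q^2 and MC = 77 - 32Q + 3Q^2.
AVC hits its minimum where MC = AVC, at Q = 8, giving min AVC = 77 - 16·8 + 8^2 = $13.
P = $217 exceeds min AVC = $13, so the firm stays open.
Set P = MC: 217 = 77 - 32Q + 3Q^2 → -140 - 32Q + 3Q^2 = 0. The roots are Q = -10/3 and Q = 14; the profit-maximizing output is on the rising part of MC, so Q* = 14.
Check: AVC at Q = 14 is $49 ≤ P, so revenue covers variable cost.
Profit = P·Q − TC = 217·14 − 1130 = $1908.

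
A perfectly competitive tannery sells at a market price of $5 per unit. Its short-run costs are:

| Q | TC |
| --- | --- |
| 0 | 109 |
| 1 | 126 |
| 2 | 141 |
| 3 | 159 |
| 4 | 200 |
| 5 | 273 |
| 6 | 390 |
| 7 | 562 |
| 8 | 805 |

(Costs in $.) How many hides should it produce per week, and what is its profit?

Compute π = P·Q − TC at each output: Q=0: -109; Q=1: -121; Q=2: -131; Q=3: -144; Q=4: -180; Q=5: -248; Q=6: -360; Q=7: -527; Q=8: -765.
Profit is highest at Q = 0. Equivalently, the lowest AVC in the table is 32/2 ≈ $16 at Q = 2, and P = $5 falls below it — price never covers variable cost, so the firm shuts down and loses only its fixed cost.

Q = 0 (shut down); profit = -$109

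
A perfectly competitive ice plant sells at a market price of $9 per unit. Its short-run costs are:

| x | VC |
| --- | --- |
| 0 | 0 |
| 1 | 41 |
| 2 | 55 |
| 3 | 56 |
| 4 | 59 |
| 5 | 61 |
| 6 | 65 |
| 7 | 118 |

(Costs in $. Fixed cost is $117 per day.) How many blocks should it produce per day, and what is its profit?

Tabulate TR − TC: x=0: -117; x=1: -149; x=2: -154; x=3: -146; x=4: -140; x=5: -133; x=6: -128; x=7: -172.
Profit is highest at x = 0. Equivalently, the lowest AVC in the table is 65/6 ≈ $10.83 at x = 6, and P = $9 falls below it — price never covers variable cost, so the firm shuts down and loses only its fixed cost.

x = 0 (shut down); profit = -$117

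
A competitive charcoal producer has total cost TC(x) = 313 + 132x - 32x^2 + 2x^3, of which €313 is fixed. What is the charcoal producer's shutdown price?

€4 per unit

Short-run supply begins at min AVC. From VC = 132x - 32x^2 + 2x^3, AVC = 132 - 32x + 2x^2.
At the minimum of AVC, MC = AVC. MC = 132 - 64x + 6x^2; setting MC = AVC gives 4x^2 - 32x = 0, so x = 8. min AVC = 4.
So the shutdown price is €4.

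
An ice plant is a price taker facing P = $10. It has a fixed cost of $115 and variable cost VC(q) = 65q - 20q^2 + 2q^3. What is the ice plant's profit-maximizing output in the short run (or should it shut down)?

Strip out fixed cost: VC = 65q - 20q^2 + 2q^3. Then AVC = 65 - 20q + 2q^2 and MC = 65 - 40q + 6q^2.
AVC is minimized where dAVC/dq = -20 + 4q = 0, at q = 5; min AVC = 65 - 20·5 + 2·5^2 = $15.
Since P = $10 < min AVC = $15, price fails to cover variable cost at any output.
Shutting down limits the loss to fixed cost, $115.

Shut down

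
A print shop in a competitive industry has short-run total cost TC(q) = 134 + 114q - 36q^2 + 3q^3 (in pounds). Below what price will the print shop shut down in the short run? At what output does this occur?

The shutdown price is the minimum of AVC. VC = 114q - 36q^2 + 3q^3, so AVC = 114 - 36q + 3q^2.
dAVC/dq = -36 + 6q = 0 gives q = 6. min AVC = 114 - 36·6 + 3·6^2 = 6.
So the shutdown price is £6.

£6 per unit, at q = 6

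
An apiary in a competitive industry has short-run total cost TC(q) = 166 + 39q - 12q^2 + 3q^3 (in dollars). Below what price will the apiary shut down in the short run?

$27 per unit

The shutdown price is the minimum of AVC. VC = 39q - 12q^2 + 3q^3, so AVC = 39 - 12q + 3q^2.
dAVC/dq = -12 + 6q = 0 gives q = 2. min AVC = 39 - 12·2 + 3·2^2 = 27.
For P < $27 the firm produces nothing.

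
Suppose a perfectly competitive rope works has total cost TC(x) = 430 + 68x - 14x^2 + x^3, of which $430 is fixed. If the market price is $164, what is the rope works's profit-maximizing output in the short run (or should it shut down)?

Produce at x = 12

From TC, MC = TC'(x) = 68 - 28x + 3x^2 and AVC = VC/x = 68 - 14x + x^2.
AVC is minimized where dAVC/dx = -14 + 2x = 0, at x = 7; min AVC = 68 - 14·7 + 7^2 = $19.
Since P = $164 ≥ min AVC = $19, price covers variable cost and the firm should produce.
Solving P = MC: -96 - 28x + 3x^2 = 0 ⇒ x = -8/3 or 12. On the upward-sloping branch, x* = 12.
Check: AVC at x = 12 is $44 ≤ P, so revenue covers variable cost.
Profit = P·x − TC = 164·12 − 958 = $1010.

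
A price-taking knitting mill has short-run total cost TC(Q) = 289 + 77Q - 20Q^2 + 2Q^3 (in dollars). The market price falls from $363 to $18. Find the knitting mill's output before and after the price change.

AVC = 77 - 20Q + 2Q^2, minimized at Q = 5 where min AVC = $27. MC = 77 - 40Q + 6Q^2.
At P = $363 ≥ min AVC, set P = MC on the rising branch: Q = 11.
At P = $18 < min AVC = $27, price no longer covers variable cost at any output, so the firm shuts down: Q = 0.

Output falls from 11 to 0 (the firm shuts down)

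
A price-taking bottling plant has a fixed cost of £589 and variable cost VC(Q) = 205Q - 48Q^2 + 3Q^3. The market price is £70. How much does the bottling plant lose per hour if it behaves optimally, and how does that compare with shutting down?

Profit = -£103 at Q = 9

AVC = 205 - 48Q + 3Q^2; min AVC = £13 at Q = 8. Since P = £70 ≥ min AVC, the firm produces.
With MC = 205 - 96Q + 9Q^2, P = MC on the upward-sloping part at Q* = 9.
TR = 70·9 = 630. TC = 589 + 144 = 733. Profit = 630 − 733 = -£103.
Shutting down would mean losing the fixed cost of £589, so operating at a loss of £103 is better by £486.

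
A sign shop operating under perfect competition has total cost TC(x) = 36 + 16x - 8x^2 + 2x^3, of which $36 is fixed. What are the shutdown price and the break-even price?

Shutdown price = min AVC. AVC = 16 - 8x + 2x^2, with vertex at x = 2 and minimum $8.
ATC = 36/x + 16 - 8x + 2x^2. Setting dATC/dx = −36/x^2 − 8 + 4x = 0 gives x = 3 (since 4·3^3 − 8·3^2 = 36).
min ATC = 36/3 + 16 − 8·3 + 2·3^2 = $22. That is the break-even price.
For $8 ≤ P < $22 the firm produces at a loss; below $8 it shuts down.

Shutdown price = $8; break-even price = $22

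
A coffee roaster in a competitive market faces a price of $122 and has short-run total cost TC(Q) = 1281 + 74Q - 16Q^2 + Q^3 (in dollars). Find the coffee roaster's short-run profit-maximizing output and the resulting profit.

Profit = -$129 at Q = 12

AVC = 74 - 16Q + Q^2 has its minimum $10 at Q = 8; price $122 clears that bar, so the firm operates.
MC = 74 - 32Q + 3Q^2. Setting P = MC and taking the root on the rising branch gives Q* = 12.
TR = 122·12 = 1464. TC = 1281 + 312 = 1593. Profit = 1464 − 1593 = -$129.
By producing, the firm covers all variable cost plus $1152 of fixed cost; shutting down would lose the full $1281.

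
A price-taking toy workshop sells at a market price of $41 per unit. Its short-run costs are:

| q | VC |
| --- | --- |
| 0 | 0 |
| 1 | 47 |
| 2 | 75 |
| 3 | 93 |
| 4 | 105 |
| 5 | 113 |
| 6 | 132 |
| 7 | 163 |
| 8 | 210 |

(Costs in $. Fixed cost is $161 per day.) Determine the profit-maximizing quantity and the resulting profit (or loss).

q = 7; profit = -$37

Tabulate TR − TC: q=0: -161; q=1: -167; q=2: -154; q=3: -131; q=4: -102; q=5: -69; q=6: -47; q=7: -37; q=8: -43.
Profit is maximized at q = 7. AVC there is 163/7 = $23.29 ≤ P, so producing beats shutting down (which would give -$161).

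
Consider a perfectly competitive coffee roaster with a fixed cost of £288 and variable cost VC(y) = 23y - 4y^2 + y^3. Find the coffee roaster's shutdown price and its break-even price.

Shutdown price = £19; break-even price = £83

Shutdown price = min AVC. AVC = 23 - 4y + y^2, with vertex at y = 2 and minimum £19.
ATC = 288/y + 23 - 4y + y^2. Setting dATC/dy = −288/y^2 − 4 + 2y = 0 gives y = 6 (since 2·6^3 − 4·6^2 = 288).
min ATC = 288/6 + 23 − 4·6 + 6^2 = £83. That is the break-even price.
Between these two prices the firm operates at a loss; above £83 it earns a profit.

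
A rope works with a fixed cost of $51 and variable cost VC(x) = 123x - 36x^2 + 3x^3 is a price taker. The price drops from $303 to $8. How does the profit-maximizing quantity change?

AVC = 123 - 36x + 3x^2, minimized at x = 6 where min AVC = $15. MC = 123 - 72x + 9x^2.
With P = $303 above the shutdown price, P = MC gives x = 10.
At P = $8 < min AVC = $15, price no longer covers variable cost at any output, so the firm shuts down: x = 0.

Output falls from 10 to 0 (the firm shuts down)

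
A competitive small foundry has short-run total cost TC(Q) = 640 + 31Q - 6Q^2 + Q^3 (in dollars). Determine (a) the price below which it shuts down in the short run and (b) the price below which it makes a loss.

Shutdown price = $22; break-even price = $127

AVC = 31 - 6Q + Q^2; minimized at Q = 3, giving min AVC = $22. That is the shutdown price.
ATC = 640/Q + 31 - 6Q + Q^2. Setting dATC/dQ = −640/Q^2 − 6 + 2Q = 0 gives Q = 8 (since 2·8^3 − 6·8^2 = 640).
min ATC = 640/8 + 31 − 6·8 + 8^2 = $127. That is the break-even price.
For $22 ≤ P < $127 the firm produces at a loss; below $22 it shuts down.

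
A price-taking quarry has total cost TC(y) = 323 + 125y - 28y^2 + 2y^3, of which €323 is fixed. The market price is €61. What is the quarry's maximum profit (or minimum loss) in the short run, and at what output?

Profit = -€67 at y = 8

AVC = 125 - 28y + 2y^2 has its minimum €27 at y = 7; price €61 clears that bar, so the firm operates.
MC = 125 - 56y + 6y^2. Setting P = MC and taking the root on the rising branch gives y* = 8.
TR = 61·8 = 488. TC = 323 + 232 = 555. Profit = 488 − 555 = -€67.
That loss of €67 beats the €323 the firm would lose by shutting down; producing recovers €256 of fixed cost.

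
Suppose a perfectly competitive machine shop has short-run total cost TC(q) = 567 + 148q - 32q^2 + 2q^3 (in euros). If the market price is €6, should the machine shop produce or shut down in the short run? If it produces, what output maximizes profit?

Shut down

From TC, MC = TC'(q) = 148 - 64q + 6q^2 and AVC = VC/q = 148 - 32q + 2q^2.
The AVC parabola has its vertex at q = 32/4 = 8, where AVC = 148 - 32·8 + 2·8^2 = €20.
Since P = €6 < min AVC = €20, price fails to cover variable cost at any output.
Best response: produce nothing and absorb the €567 fixed cost.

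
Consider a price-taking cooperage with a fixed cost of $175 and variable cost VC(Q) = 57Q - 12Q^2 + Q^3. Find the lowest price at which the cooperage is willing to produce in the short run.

The firm shuts down when price falls below the minimum of average variable cost. AVC = VC/Q = 57 - 12Q + Q^2.
At the minimum of AVC, MC = AVC. MC = 57 - 24Q + 3Q^2; setting MC = AVC gives 2Q^2 - 12Q = 0, so Q = 6. min AVC = 21.
For P < $21 the firm produces nothing.

$21 per unit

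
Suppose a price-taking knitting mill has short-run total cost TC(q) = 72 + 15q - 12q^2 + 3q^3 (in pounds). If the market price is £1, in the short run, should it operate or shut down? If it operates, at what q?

From TC, MC = TC'(q) = 15 - 24q + 9q^2 and AVC = VC/q = 15 - 12q + 3q^2.
AVC hits its minimum where MC = AVC, at q = 2, giving min AVC = 15 - 12·2 + 3·2^2 = £3.
With P < min AVC (£1 < £3), every unit sold adds to the loss.
Shutting down limits the loss to fixed cost, £72.

Shut down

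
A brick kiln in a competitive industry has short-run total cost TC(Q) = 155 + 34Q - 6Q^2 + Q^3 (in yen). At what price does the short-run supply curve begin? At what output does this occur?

Short-run supply begins at min AVC. From VC = 34Q - 6Q^2 + Q^3, AVC = 34 - 6Q + Q^2.
At the minimum of AVC, MC = AVC. MC = 34 - 12Q + 3Q^2; setting MC = AVC gives 2Q^2 - 6Q = 0, so Q = 3. min AVC = 25.
So the shutdown price is ¥25.

¥25 per unit, at Q = 3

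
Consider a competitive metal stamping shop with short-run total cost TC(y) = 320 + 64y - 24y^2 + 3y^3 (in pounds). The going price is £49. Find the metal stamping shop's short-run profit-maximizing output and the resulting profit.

AVC = 64 - 24y + 3y^2; min AVC = £16 at y = 4. Since P = £49 ≥ min AVC, the firm produces.
With MC = 64 - 48y + 9y^2, P = MC on the upward-sloping part at y* = 5.
TR = 49·5 = 245. TC = 320 + 95 = 415. Profit = 245 − 415 = -£170.
Shutting down would mean losing the fixed cost of £320, so operating at a loss of £170 is better by £150.

Profit = -£170 at y = 5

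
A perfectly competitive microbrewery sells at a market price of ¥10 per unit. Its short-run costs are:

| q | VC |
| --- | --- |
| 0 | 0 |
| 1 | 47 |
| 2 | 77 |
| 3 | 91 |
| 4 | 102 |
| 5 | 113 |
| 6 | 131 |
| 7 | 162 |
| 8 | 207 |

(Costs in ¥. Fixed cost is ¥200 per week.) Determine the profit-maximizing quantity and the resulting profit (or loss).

q = 0 (shut down); profit = -¥200

Tabulate TR − TC: q=0: -200; q=1: -237; q=2: -257; q=3: -261; q=4: -262; q=5: -263; q=6: -271; q=7: -292; q=8: -327.
Profit is highest at q = 0. Equivalently, the lowest AVC in the table is 131/6 ≈ ¥21.83 at q = 6, and P = ¥10 falls below it — price never covers variable cost, so the firm shuts down and loses only its fixed cost.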